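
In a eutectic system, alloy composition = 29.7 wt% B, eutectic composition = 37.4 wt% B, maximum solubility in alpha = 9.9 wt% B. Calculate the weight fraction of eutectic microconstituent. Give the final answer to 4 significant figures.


f_primary = (C_e - C0) / (C_e - C_alpha_max)
f_primary = (37.4 - 29.7) / (37.4 - 9.9)
f_primary = 0.28
f_eutectic = 1 - 0.28 = 0.72


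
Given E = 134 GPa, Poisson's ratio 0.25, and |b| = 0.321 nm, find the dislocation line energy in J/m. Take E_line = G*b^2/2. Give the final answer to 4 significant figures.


Step 1: G = E / (2*(1+nu))
G = 134 / (2*(1+0.25)) = 53.6 GPa = 5.36e+10 Pa
Step 2: E_line = G*b^2/2
b = 0.321 nm = 3.21e-10 m
E_line = 0.5 * 5.36e+10 * (3.21e-10)^2 = 2.761e-09 J/m


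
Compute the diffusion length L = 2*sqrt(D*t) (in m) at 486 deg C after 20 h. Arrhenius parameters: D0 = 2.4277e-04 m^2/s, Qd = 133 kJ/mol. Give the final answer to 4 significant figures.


Step 1: D = D0 * exp(-Qd/(R*T))
T = 759.15 K
D = 2.4277e-04 * exp(-133e3 / (8.314 * 759.15)) = 1.71225e-13 m^2/s
Step 2: L = 2*sqrt(D*t)
t = 20 h = 72000 s
L = 2*sqrt(1.71225e-13 * 72000) = 2.221e-04 m


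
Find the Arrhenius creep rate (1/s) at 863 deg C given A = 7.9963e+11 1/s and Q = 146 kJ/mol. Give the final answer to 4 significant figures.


rate = A * exp(-Q / (R*T))
T = 863 + 273.15 = 1136.15 K
rate = 7.9963e+11 * exp(-146e3 / (8.314 * 1136.15))
rate = 155000 1/s


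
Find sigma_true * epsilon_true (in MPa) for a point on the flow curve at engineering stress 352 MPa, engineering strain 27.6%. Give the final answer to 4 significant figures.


sigma_true = sigma_eng * (1 + epsilon_eng)
sigma_true = 352 * (1 + 0.276) = 449.152 MPa
epsilon_true = ln(1 + epsilon_eng)
epsilon_true = ln(1 + 0.276) = 0.24373
sigma_true * epsilon_true = 449.152 * 0.24373 = 109.5 MPa


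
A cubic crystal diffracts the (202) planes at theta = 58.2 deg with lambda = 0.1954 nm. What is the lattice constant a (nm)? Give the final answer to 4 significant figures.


d = lambda / (2*sin(theta))
d = 0.1954 / (2*sin(58.2 deg))
d = 0.114956 nm
a = d * sqrt(h^2+k^2+l^2) = 0.114956 * sqrt(8)
a = 0.3251 nm


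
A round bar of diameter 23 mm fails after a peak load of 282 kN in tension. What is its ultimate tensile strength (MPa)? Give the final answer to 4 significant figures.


A0 = pi*(d/2)^2 = pi*(23/2)^2 = 415.476 mm^2
UTS = F_max / A0 = 282*1000 / 415.476
UTS = 678.7 MPa


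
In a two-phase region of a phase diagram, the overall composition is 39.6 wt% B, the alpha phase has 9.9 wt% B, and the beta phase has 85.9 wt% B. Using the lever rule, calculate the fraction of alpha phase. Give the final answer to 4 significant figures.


f_alpha = (C_beta - C0) / (C_beta - C_alpha)
f_alpha = (85.9 - 39.6) / (85.9 - 9.9)
f_alpha = 0.6092


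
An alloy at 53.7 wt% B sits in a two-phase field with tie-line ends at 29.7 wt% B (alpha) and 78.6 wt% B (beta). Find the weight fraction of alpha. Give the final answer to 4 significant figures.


f_alpha = (C_beta - C0) / (C_beta - C_alpha)
f_alpha = (78.6 - 53.7) / (78.6 - 29.7)
f_alpha = 0.5092


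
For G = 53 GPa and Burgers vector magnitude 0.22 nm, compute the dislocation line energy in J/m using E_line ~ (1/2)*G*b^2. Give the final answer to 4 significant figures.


E = G*b^2/2
b = 0.22 nm = 2.2e-10 m
G = 53 GPa = 5.3e+10 Pa
E = 0.5 * 5.3e+10 * (2.2e-10)^2
E = 1.283e-09 J/m


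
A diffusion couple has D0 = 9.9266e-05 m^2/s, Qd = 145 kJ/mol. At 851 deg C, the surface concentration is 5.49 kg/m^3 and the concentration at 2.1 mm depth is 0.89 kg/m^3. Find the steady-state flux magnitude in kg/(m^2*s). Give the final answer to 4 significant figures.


Step 1: D = D0 * exp(-Qd/(R*T))
T = 851 + 273.15 = 1124.15 K
D = 9.9266e-05 * exp(-145e3 / (8.314 * 1124.15)) = 1.81552e-11 m^2/s
Step 2: J = D * (C1 - C2) / dx
J = 1.81552e-11 * (5.49 - 0.89) / 2.1e-03
J = 3.977e-08 kg/(m^2*s)


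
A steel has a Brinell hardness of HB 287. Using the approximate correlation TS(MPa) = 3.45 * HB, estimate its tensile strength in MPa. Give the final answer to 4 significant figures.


TS (MPa) = 3.45 * HB
TS = 3.45 * 287
TS = 990.2 MPa


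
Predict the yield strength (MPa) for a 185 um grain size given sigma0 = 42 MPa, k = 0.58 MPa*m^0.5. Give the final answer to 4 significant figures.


sigma_y = sigma0 + k / sqrt(d)
d = 185 um = 1.85e-04 m
sigma_y = 42 + 0.58 / sqrt(1.85e-04)
sigma_y = 84.64 MPa


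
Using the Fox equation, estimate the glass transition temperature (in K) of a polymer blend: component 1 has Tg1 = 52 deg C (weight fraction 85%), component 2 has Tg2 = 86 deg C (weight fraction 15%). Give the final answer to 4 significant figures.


1/Tg = w1/Tg1 + w2/Tg2 (in Kelvin)
Tg1 = 325.15 K, Tg2 = 359.15 K
1/Tg = 0.85/325.15 + 0.15/359.15
Tg = 329.8 K


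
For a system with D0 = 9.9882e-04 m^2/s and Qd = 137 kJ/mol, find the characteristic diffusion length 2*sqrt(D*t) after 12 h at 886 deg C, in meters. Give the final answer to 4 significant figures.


Step 1: D = D0 * exp(-Qd/(R*T))
T = 1159.15 K
D = 9.9882e-04 * exp(-137e3 / (8.314 * 1159.15)) = 6.69344e-10 m^2/s
Step 2: L = 2*sqrt(D*t)
t = 12 h = 43200 s
L = 2*sqrt(6.69344e-10 * 43200) = 0.01075 m


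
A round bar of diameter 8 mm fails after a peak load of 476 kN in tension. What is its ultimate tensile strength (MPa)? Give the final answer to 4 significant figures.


A0 = pi*(d/2)^2 = pi*(8/2)^2 = 50.2655 mm^2
UTS = F_max / A0 = 476*1000 / 50.2655
UTS = 9470 MPa


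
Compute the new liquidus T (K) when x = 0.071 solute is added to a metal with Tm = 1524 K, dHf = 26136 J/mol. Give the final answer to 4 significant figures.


dT = R*Tm^2*x / dHf
dT = 8.314 * 1524^2 * 0.071 / 26136
dT = 52.4565 K
T_new = 1524 - 52.4565 = 1472 K


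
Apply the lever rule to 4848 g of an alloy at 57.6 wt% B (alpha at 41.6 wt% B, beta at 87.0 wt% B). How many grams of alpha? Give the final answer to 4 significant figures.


f_alpha = (C_beta - C0) / (C_beta - C_alpha)
f_alpha = (87.0 - 57.6) / (87.0 - 41.6) = 0.647577
m_alpha = f_alpha * m_total = 0.647577 * 4848 = 3139 g


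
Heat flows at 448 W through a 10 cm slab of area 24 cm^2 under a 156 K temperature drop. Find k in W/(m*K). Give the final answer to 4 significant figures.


k = Q*L / (A*dT)
L = 0.1 m, A = 2.4e-03 m^2
k = 448 * 0.1 / (2.4e-03 * 156)
k = 119.7 W/(m*K)


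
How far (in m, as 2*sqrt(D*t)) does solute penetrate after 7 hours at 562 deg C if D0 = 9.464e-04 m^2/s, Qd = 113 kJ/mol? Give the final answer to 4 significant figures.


Step 1: D = D0 * exp(-Qd/(R*T))
T = 835.15 K
D = 9.464e-04 * exp(-113e3 / (8.314 * 835.15)) = 8.09487e-11 m^2/s
Step 2: L = 2*sqrt(D*t)
t = 7 h = 25200 s
L = 2*sqrt(8.09487e-11 * 25200) = 2.857e-03 m


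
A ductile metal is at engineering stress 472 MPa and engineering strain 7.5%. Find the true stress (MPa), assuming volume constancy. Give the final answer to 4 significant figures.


sigma_true = sigma_eng * (1 + epsilon_eng)
sigma_true = 472 * (1 + 0.075)
sigma_true = 507.4 MPa


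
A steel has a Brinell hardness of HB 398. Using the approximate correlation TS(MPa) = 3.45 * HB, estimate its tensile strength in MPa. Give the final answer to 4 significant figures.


TS (MPa) = 3.45 * HB
TS = 3.45 * 398
TS = 1373 MPa


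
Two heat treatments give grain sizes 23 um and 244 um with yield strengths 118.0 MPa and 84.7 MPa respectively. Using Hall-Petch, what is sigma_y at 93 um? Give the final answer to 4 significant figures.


sigma_y = sigma0 + k / sqrt(d)
1/sqrt(d1) = 1/sqrt(2.3e-05) = 208.514;  1/sqrt(d2) = 64.0184
k = (sigma1 - sigma2) / (1/sqrt(d1) - 1/sqrt(d2)) = (118.0 - 84.7) / (208.514 - 64.0184) = 0.230456 MPa*m^0.5
sigma0 = sigma1 - k/sqrt(d1) = 118.0 - 0.230456*208.514 = 69.9466 MPa
sigma_y(d3) = 69.9466 + 0.230456 / sqrt(9.3e-05) = 93.84 MPa


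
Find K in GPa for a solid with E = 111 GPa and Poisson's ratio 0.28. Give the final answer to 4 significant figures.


K = E / (3*(1-2*nu))
K = 111 / (3*(1-2*0.28))
K = 84.09 GPa


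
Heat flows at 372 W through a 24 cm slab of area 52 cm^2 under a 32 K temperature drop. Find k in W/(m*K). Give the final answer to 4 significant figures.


k = Q*L / (A*dT)
L = 0.24 m, A = 5.2e-03 m^2
k = 372 * 0.24 / (5.2e-03 * 32)
k = 536.5 W/(m*K)


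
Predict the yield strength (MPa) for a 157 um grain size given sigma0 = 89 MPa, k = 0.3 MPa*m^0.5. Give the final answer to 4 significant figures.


sigma_y = sigma0 + k / sqrt(d)
d = 157 um = 1.57e-04 m
sigma_y = 89 + 0.3 / sqrt(1.57e-04)
sigma_y = 112.9 MPa


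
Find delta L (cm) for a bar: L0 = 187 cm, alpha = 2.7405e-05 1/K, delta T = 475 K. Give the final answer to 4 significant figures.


dL = L0 * alpha * dT
dL = 187 * 2.7405e-05 * 475
dL = 2.434 cm


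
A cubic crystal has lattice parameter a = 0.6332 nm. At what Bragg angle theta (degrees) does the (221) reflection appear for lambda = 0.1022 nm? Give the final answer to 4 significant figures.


d = a / sqrt(h^2+k^2+l^2)
d = 0.6332 / sqrt(9) = 0.211067 nm
lambda = 2*d*sin(theta)  =>  sin(theta) = lambda / (2*d)
sin(theta) = 0.1022 / (2 * 0.211067) = 0.242104
theta = 14.01 deg


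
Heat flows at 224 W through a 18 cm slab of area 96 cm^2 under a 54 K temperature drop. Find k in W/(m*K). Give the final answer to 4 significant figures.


k = Q*L / (A*dT)
L = 0.18 m, A = 9.6e-03 m^2
k = 224 * 0.18 / (9.6e-03 * 54)
k = 77.78 W/(m*K)


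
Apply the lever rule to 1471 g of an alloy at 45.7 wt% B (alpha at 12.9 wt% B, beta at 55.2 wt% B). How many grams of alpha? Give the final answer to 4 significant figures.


f_alpha = (C_beta - C0) / (C_beta - C_alpha)
f_alpha = (55.2 - 45.7) / (55.2 - 12.9) = 0.224586
m_alpha = f_alpha * m_total = 0.224586 * 1471 = 330.4 g


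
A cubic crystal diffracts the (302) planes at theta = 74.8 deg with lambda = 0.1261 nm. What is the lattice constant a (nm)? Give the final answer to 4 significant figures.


d = lambda / (2*sin(theta))
d = 0.1261 / (2*sin(74.8 deg))
d = 0.0653357 nm
a = d * sqrt(h^2+k^2+l^2) = 0.0653357 * sqrt(13)
a = 0.2356 nm


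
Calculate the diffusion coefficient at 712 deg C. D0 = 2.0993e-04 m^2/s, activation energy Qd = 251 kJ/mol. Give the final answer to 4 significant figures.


D = D0 * exp(-Qd / (R*T))
T = 985.15 K
D = 2.0993e-04 * exp(-251e3 / (8.314 * 985.15))
D = 1.031e-17 m^2/s


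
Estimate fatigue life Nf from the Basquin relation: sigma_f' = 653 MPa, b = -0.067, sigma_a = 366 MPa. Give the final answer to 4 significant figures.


sigma_a = sigma_f' * (2*Nf)^b
2*Nf = (sigma_a / sigma_f')^(1/b)
2*Nf = (366 / 653)^(1/-0.067)
2*Nf = 5658.72
Nf = 2829 cycles


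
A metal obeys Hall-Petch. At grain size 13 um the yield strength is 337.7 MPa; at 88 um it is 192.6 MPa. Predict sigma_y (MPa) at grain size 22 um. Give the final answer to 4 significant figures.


sigma_y = sigma0 + k / sqrt(d)
1/sqrt(d1) = 1/sqrt(1.3e-05) = 277.35;  1/sqrt(d2) = 106.6
k = (sigma1 - sigma2) / (1/sqrt(d1) - 1/sqrt(d2)) = (337.7 - 192.6) / (277.35 - 106.6) = 0.849782 MPa*m^0.5
sigma0 = sigma1 - k/sqrt(d1) = 337.7 - 0.849782*277.35 = 102.013 MPa
sigma_y(d3) = 102.013 + 0.849782 / sqrt(2.2e-05) = 283.2 MPa


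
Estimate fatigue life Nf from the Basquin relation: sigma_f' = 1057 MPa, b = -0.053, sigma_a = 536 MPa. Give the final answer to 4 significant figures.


sigma_a = sigma_f' * (2*Nf)^b
2*Nf = (sigma_a / sigma_f')^(1/b)
2*Nf = (536 / 1057)^(1/-0.053)
2*Nf = 366727
Nf = 183400 cycles


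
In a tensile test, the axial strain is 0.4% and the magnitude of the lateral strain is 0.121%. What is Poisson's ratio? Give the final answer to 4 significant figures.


nu = -epsilon_lat / epsilon_axial
Lateral strain is contraction (negative), so using magnitudes:
nu = 0.121 / 0.4
nu = 0.3025


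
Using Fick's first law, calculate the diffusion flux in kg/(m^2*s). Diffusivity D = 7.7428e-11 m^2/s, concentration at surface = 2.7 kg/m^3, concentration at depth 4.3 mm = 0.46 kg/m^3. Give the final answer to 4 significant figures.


J = -D * (dC/dx) = D * (C1 - C2) / dx
J = 7.7428e-11 * (2.7 - 0.46) / 4.3e-03
J = 4.033e-08 kg/(m^2*s)


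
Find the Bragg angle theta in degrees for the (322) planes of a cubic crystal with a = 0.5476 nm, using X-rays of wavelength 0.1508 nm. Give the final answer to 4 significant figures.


d = a / sqrt(h^2+k^2+l^2)
d = 0.5476 / sqrt(17) = 0.132813 nm
lambda = 2*d*sin(theta)  =>  sin(theta) = lambda / (2*d)
sin(theta) = 0.1508 / (2 * 0.132813) = 0.567718
theta = 34.59 deg


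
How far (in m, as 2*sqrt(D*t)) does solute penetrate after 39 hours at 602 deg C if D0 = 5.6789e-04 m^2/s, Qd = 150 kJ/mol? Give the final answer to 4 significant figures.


Step 1: D = D0 * exp(-Qd/(R*T))
T = 875.15 K
D = 5.6789e-04 * exp(-150e3 / (8.314 * 875.15)) = 6.32362e-13 m^2/s
Step 2: L = 2*sqrt(D*t)
t = 39 h = 140400 s
L = 2*sqrt(6.32362e-13 * 140400) = 5.959e-04 m


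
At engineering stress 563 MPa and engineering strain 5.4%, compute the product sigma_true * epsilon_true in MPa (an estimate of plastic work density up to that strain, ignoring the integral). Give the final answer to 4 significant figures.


sigma_true = sigma_eng * (1 + epsilon_eng)
sigma_true = 563 * (1 + 0.054) = 593.402 MPa
epsilon_true = ln(1 + epsilon_eng)
epsilon_true = ln(1 + 0.054) = 0.0525925
sigma_true * epsilon_true = 593.402 * 0.0525925 = 31.21 MPa


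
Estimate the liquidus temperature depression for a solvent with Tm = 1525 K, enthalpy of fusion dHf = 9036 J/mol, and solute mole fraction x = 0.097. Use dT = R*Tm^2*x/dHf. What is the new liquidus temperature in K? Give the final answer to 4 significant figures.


dT = R*Tm^2*x / dHf
dT = 8.314 * 1525^2 * 0.097 / 9036
dT = 207.561 K
T_new = 1525 - 207.561 = 1317 K


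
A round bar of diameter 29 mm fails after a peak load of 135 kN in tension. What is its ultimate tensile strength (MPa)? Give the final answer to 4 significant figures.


A0 = pi*(d/2)^2 = pi*(29/2)^2 = 660.52 mm^2
UTS = F_max / A0 = 135*1000 / 660.52
UTS = 204.4 MPa


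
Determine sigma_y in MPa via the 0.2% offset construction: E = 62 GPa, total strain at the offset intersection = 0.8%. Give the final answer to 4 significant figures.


Offset strain = 0.002
Elastic strain at yield = total_strain - offset = 8e-03 - 0.002 = 6e-03
sigma_y = E * elastic_strain = 62000 * 6e-03
sigma_y = 372 MPa


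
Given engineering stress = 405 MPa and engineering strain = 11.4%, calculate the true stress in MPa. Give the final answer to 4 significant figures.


sigma_true = sigma_eng * (1 + epsilon_eng)
sigma_true = 405 * (1 + 0.114)
sigma_true = 451.2 MPa


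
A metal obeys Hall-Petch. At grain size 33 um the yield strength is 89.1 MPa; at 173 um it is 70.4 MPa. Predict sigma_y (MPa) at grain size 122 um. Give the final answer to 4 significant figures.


sigma_y = sigma0 + k / sqrt(d)
1/sqrt(d1) = 1/sqrt(3.3e-05) = 174.078;  1/sqrt(d2) = 76.0286
k = (sigma1 - sigma2) / (1/sqrt(d1) - 1/sqrt(d2)) = (89.1 - 70.4) / (174.078 - 76.0286) = 0.190721 MPa*m^0.5
sigma0 = sigma1 - k/sqrt(d1) = 89.1 - 0.190721*174.078 = 55.8998 MPa
sigma_y(d3) = 55.8998 + 0.190721 / sqrt(1.22e-04) = 73.17 MPa


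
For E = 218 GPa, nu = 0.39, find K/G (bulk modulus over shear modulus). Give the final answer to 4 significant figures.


G = E / (2*(1+nu))
G = 218 / (2*(1+0.39)) = 78.4173 GPa
K = E / (3*(1-2*nu))
K = 218 / (3*(1-2*0.39)) = 330.303 GPa
K/G = 330.303 / 78.4173 = 4.212


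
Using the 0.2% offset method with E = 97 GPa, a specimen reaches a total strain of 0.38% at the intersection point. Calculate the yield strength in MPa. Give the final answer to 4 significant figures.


Offset strain = 0.002
Elastic strain at yield = total_strain - offset = 3.8e-03 - 0.002 = 1.8e-03
sigma_y = E * elastic_strain = 97000 * 1.8e-03
sigma_y = 174.6 MPa


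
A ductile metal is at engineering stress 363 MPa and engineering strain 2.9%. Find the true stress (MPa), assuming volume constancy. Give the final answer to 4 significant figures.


sigma_true = sigma_eng * (1 + epsilon_eng)
sigma_true = 363 * (1 + 0.029)
sigma_true = 373.5 MPa


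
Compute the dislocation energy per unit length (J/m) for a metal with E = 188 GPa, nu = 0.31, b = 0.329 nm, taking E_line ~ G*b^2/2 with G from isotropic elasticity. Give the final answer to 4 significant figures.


Step 1: G = E / (2*(1+nu))
G = 188 / (2*(1+0.31)) = 71.7557 GPa = 7.17557e+10 Pa
Step 2: E_line = G*b^2/2
b = 0.329 nm = 3.29e-10 m
E_line = 0.5 * 7.17557e+10 * (3.29e-10)^2 = 3.883e-09 J/m


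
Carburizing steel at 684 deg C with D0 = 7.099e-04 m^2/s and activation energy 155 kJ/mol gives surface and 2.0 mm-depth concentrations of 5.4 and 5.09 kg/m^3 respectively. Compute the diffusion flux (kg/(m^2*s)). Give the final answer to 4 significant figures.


Step 1: D = D0 * exp(-Qd/(R*T))
T = 684 + 273.15 = 957.15 K
D = 7.099e-04 * exp(-155e3 / (8.314 * 957.15)) = 2.46639e-12 m^2/s
Step 2: J = D * (C1 - C2) / dx
J = 2.46639e-12 * (5.4 - 5.09) / 2e-03
J = 3.823e-10 kg/(m^2*s)


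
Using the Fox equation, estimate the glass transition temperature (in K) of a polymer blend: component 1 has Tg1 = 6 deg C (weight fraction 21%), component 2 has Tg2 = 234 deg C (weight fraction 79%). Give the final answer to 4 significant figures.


1/Tg = w1/Tg1 + w2/Tg2 (in Kelvin)
Tg1 = 279.15 K, Tg2 = 507.15 K
1/Tg = 0.21/279.15 + 0.79/507.15
Tg = 432.9 K


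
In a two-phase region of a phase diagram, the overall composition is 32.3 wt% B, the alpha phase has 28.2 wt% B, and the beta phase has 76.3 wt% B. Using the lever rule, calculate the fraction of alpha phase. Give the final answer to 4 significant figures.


f_alpha = (C_beta - C0) / (C_beta - C_alpha)
f_alpha = (76.3 - 32.3) / (76.3 - 28.2)
f_alpha = 0.9148


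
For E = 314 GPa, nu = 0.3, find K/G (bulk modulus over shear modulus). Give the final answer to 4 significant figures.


G = E / (2*(1+nu))
G = 314 / (2*(1+0.3)) = 120.769 GPa
K = E / (3*(1-2*nu))
K = 314 / (3*(1-2*0.3)) = 261.667 GPa
K/G = 261.667 / 120.769 = 2.167


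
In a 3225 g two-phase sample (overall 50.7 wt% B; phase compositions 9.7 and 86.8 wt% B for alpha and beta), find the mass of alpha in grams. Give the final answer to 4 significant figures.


f_alpha = (C_beta - C0) / (C_beta - C_alpha)
f_alpha = (86.8 - 50.7) / (86.8 - 9.7) = 0.468223
m_alpha = f_alpha * m_total = 0.468223 * 3225 = 1510 g


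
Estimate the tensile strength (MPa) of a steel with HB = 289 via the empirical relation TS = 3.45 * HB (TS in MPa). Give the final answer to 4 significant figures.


TS (MPa) = 3.45 * HB
TS = 3.45 * 289
TS = 997.1 MPa


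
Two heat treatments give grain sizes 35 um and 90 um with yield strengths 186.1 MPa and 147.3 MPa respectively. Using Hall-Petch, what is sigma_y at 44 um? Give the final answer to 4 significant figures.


sigma_y = sigma0 + k / sqrt(d)
1/sqrt(d1) = 1/sqrt(3.5e-05) = 169.031;  1/sqrt(d2) = 105.409
k = (sigma1 - sigma2) / (1/sqrt(d1) - 1/sqrt(d2)) = (186.1 - 147.3) / (169.031 - 105.409) = 0.609856 MPa*m^0.5
sigma0 = sigma1 - k/sqrt(d1) = 186.1 - 0.609856*169.031 = 83.0156 MPa
sigma_y(d3) = 83.0156 + 0.609856 / sqrt(4.4e-05) = 175 MPa


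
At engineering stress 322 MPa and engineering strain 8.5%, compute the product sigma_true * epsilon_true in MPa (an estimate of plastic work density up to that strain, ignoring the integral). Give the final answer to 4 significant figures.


sigma_true = sigma_eng * (1 + epsilon_eng)
sigma_true = 322 * (1 + 0.085) = 349.37 MPa
epsilon_true = ln(1 + epsilon_eng)
epsilon_true = ln(1 + 0.085) = 0.08158
sigma_true * epsilon_true = 349.37 * 0.08158 = 28.5 MPa


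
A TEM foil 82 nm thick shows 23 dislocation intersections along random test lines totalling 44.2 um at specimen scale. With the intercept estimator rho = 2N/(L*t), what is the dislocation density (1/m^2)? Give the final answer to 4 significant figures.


rho = 2N / (L * t)
L = 44.2 um = 4.42e-05 m, t = 82 nm = 8.2e-08 m
rho = 2 * 23 / (4.42e-05 * 8.2e-08)
rho = 1.269e+13 1/m^2


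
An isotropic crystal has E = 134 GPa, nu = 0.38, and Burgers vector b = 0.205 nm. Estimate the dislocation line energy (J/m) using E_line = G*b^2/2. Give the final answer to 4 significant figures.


Step 1: G = E / (2*(1+nu))
G = 134 / (2*(1+0.38)) = 48.5507 GPa = 4.85507e+10 Pa
Step 2: E_line = G*b^2/2
b = 0.205 nm = 2.05e-10 m
E_line = 0.5 * 4.85507e+10 * (2.05e-10)^2 = 1.02e-09 J/m


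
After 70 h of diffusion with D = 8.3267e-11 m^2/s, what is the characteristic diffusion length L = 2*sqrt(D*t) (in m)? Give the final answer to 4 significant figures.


t = 70 hr = 252000 s
Diffusion length = 2*sqrt(D*t)
= 2*sqrt(8.3267e-11 * 252000)
= 9.162e-03 m


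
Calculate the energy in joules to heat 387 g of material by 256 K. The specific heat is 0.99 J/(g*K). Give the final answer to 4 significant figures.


Q = m * cp * dT
Q = 387 * 0.99 * 256
Q = 98080 J


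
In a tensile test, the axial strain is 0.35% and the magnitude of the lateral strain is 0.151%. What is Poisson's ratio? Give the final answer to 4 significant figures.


nu = -epsilon_lat / epsilon_axial
Lateral strain is contraction (negative), so using magnitudes:
nu = 0.151 / 0.35
nu = 0.4314


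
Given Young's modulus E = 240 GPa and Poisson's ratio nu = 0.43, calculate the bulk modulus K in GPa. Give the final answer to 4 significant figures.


K = E / (3*(1-2*nu))
K = 240 / (3*(1-2*0.43))
K = 571.4 GPa


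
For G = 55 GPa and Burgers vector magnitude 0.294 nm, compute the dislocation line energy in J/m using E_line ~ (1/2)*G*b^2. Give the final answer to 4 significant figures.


E = G*b^2/2
b = 0.294 nm = 2.94e-10 m
G = 55 GPa = 5.5e+10 Pa
E = 0.5 * 5.5e+10 * (2.94e-10)^2
E = 2.377e-09 J/m


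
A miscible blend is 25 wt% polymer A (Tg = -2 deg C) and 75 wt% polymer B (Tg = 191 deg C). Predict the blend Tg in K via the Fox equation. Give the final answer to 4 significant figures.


1/Tg = w1/Tg1 + w2/Tg2 (in Kelvin)
Tg1 = 271.15 K, Tg2 = 464.15 K
1/Tg = 0.25/271.15 + 0.75/464.15
Tg = 394 K


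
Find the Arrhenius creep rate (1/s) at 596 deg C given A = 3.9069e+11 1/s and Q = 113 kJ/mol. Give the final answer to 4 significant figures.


rate = A * exp(-Q / (R*T))
T = 596 + 273.15 = 869.15 K
rate = 3.9069e+11 * exp(-113e3 / (8.314 * 869.15))
rate = 63160 1/s


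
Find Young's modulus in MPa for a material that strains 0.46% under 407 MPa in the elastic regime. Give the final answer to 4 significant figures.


E = sigma / epsilon
epsilon = 0.46% = 4.6e-03
E = 407 / 4.6e-03
E = 88480 MPa


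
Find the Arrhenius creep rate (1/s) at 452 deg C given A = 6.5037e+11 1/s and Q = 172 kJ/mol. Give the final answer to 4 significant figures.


rate = A * exp(-Q / (R*T))
T = 452 + 273.15 = 725.15 K
rate = 6.5037e+11 * exp(-172e3 / (8.314 * 725.15))
rate = 0.2649 1/s


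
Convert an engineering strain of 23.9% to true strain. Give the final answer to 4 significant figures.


epsilon_true = ln(1 + epsilon_eng)
epsilon_true = ln(1 + 0.239)
epsilon_true = 0.2143


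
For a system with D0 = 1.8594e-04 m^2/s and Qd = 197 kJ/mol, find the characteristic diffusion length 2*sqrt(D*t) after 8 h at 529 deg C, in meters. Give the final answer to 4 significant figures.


Step 1: D = D0 * exp(-Qd/(R*T))
T = 802.15 K
D = 1.8594e-04 * exp(-197e3 / (8.314 * 802.15)) = 2.75807e-17 m^2/s
Step 2: L = 2*sqrt(D*t)
t = 8 h = 28800 s
L = 2*sqrt(2.75807e-17 * 28800) = 1.782e-06 m


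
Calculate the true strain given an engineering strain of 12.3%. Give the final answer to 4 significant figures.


epsilon_true = ln(1 + epsilon_eng)
epsilon_true = ln(1 + 0.123)
epsilon_true = 0.116


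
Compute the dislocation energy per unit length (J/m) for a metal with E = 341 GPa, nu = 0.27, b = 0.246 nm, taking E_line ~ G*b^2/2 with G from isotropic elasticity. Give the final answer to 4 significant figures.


Step 1: G = E / (2*(1+nu))
G = 341 / (2*(1+0.27)) = 134.252 GPa = 1.34252e+11 Pa
Step 2: E_line = G*b^2/2
b = 0.246 nm = 2.46e-10 m
E_line = 0.5 * 1.34252e+11 * (2.46e-10)^2 = 4.062e-09 J/m


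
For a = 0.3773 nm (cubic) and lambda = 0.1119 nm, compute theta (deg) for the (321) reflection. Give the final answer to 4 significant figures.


d = a / sqrt(h^2+k^2+l^2)
d = 0.3773 / sqrt(14) = 0.100838 nm
lambda = 2*d*sin(theta)  =>  sin(theta) = lambda / (2*d)
sin(theta) = 0.1119 / (2 * 0.100838) = 0.554852
theta = 33.7 deg


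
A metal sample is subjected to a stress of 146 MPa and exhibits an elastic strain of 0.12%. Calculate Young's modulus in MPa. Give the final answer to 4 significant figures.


E = sigma / epsilon
epsilon = 0.12% = 1.2e-03
E = 146 / 1.2e-03
E = 121700 MPa


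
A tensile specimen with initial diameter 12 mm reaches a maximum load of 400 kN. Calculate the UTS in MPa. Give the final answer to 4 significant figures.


A0 = pi*(d/2)^2 = pi*(12/2)^2 = 113.097 mm^2
UTS = F_max / A0 = 400*1000 / 113.097
UTS = 3537 MPa


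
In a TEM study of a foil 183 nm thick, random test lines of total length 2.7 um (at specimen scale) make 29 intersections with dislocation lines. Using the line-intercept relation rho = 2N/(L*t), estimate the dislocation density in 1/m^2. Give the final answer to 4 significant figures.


rho = 2N / (L * t)
L = 2.7 um = 2.7e-06 m, t = 183 nm = 1.83e-07 m
rho = 2 * 29 / (2.7e-06 * 1.83e-07)
rho = 1.174e+14 1/m^2


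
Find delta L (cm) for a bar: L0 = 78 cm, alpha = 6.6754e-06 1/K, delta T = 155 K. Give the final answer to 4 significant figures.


dL = L0 * alpha * dT
dL = 78 * 6.6754e-06 * 155
dL = 0.08071 cm


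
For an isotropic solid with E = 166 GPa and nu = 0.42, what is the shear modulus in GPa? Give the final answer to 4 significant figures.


G = E / (2*(1+nu))
G = 166 / (2*(1+0.42))
G = 58.45 GPa


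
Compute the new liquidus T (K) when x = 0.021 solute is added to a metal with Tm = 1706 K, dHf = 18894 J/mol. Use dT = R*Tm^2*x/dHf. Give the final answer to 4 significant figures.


dT = R*Tm^2*x / dHf
dT = 8.314 * 1706^2 * 0.021 / 18894
dT = 26.8945 K
T_new = 1706 - 26.8945 = 1679 K


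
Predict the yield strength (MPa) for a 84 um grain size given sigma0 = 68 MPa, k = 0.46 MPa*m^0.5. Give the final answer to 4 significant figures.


sigma_y = sigma0 + k / sqrt(d)
d = 84 um = 8.4e-05 m
sigma_y = 68 + 0.46 / sqrt(8.4e-05)
sigma_y = 118.2 MPa


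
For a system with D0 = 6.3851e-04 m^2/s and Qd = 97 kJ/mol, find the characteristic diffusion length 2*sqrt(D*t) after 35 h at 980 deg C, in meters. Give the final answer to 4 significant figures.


Step 1: D = D0 * exp(-Qd/(R*T))
T = 1253.15 K
D = 6.3851e-04 * exp(-97e3 / (8.314 * 1253.15)) = 5.77833e-08 m^2/s
Step 2: L = 2*sqrt(D*t)
t = 35 h = 126000 s
L = 2*sqrt(5.77833e-08 * 126000) = 0.1707 m


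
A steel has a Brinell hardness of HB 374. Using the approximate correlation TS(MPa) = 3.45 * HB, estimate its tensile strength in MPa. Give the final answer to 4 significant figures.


TS (MPa) = 3.45 * HB
TS = 3.45 * 374
TS = 1290 MPa


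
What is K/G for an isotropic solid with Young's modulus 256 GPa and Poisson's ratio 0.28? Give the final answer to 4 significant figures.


G = E / (2*(1+nu))
G = 256 / (2*(1+0.28)) = 100 GPa
K = E / (3*(1-2*nu))
K = 256 / (3*(1-2*0.28)) = 193.939 GPa
K/G = 193.939 / 100 = 1.939


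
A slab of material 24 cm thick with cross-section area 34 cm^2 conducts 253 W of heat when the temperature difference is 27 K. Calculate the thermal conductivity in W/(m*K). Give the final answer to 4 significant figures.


k = Q*L / (A*dT)
L = 0.24 m, A = 3.4e-03 m^2
k = 253 * 0.24 / (3.4e-03 * 27)
k = 661.4 W/(m*K)


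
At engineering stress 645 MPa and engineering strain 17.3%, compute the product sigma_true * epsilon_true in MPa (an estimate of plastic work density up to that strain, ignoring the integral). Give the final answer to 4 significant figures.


sigma_true = sigma_eng * (1 + epsilon_eng)
sigma_true = 645 * (1 + 0.173) = 756.585 MPa
epsilon_true = ln(1 + epsilon_eng)
epsilon_true = ln(1 + 0.173) = 0.159565
sigma_true * epsilon_true = 756.585 * 0.159565 = 120.7 MPa


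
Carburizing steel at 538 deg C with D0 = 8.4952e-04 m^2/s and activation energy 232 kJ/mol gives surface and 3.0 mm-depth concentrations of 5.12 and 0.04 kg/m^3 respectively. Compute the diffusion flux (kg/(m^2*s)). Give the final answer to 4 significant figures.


Step 1: D = D0 * exp(-Qd/(R*T))
T = 538 + 273.15 = 811.15 K
D = 8.4952e-04 * exp(-232e3 / (8.314 * 811.15)) = 9.74568e-19 m^2/s
Step 2: J = D * (C1 - C2) / dx
J = 9.74568e-19 * (5.12 - 0.04) / 3e-03
J = 1.65e-15 kg/(m^2*s)


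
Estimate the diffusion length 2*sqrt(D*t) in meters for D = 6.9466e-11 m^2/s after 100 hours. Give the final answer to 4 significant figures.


t = 100 hr = 360000 s
Diffusion length = 2*sqrt(D*t)
= 2*sqrt(6.9466e-11 * 360000)
= 0.01 m


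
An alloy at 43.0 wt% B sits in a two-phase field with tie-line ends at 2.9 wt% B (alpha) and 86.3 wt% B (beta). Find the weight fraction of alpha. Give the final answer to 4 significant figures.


f_alpha = (C_beta - C0) / (C_beta - C_alpha)
f_alpha = (86.3 - 43.0) / (86.3 - 2.9)
f_alpha = 0.5192


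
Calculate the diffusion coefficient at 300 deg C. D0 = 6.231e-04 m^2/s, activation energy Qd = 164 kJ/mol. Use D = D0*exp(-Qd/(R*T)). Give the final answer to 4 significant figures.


D = D0 * exp(-Qd / (R*T))
T = 573.15 K
D = 6.231e-04 * exp(-164e3 / (8.314 * 573.15))
D = 7.042e-19 m^2/s


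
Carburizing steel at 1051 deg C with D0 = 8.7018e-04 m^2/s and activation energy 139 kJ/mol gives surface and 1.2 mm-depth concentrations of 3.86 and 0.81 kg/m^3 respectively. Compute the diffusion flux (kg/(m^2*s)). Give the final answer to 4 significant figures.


Step 1: D = D0 * exp(-Qd/(R*T))
T = 1051 + 273.15 = 1324.15 K
D = 8.7018e-04 * exp(-139e3 / (8.314 * 1324.15)) = 2.8588e-09 m^2/s
Step 2: J = D * (C1 - C2) / dx
J = 2.8588e-09 * (3.86 - 0.81) / 1.2e-03
J = 7.266e-06 kg/(m^2*s)


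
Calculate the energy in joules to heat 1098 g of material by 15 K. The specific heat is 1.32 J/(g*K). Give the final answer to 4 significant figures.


Q = m * cp * dT
Q = 1098 * 1.32 * 15
Q = 21740 J


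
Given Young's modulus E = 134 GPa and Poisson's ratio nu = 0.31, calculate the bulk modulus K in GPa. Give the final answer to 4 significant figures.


K = E / (3*(1-2*nu))
K = 134 / (3*(1-2*0.31))
K = 117.5 GPa


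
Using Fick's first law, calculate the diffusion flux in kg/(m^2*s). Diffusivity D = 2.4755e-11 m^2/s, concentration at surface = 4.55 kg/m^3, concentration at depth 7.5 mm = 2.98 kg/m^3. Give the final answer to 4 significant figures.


J = -D * (dC/dx) = D * (C1 - C2) / dx
J = 2.4755e-11 * (4.55 - 2.98) / 7.5e-03
J = 5.182e-09 kg/(m^2*s)


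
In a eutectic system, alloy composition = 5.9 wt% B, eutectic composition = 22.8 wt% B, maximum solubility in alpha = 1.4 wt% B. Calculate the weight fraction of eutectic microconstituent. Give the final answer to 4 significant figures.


f_primary = (C_e - C0) / (C_e - C_alpha_max)
f_primary = (22.8 - 5.9) / (22.8 - 1.4)
f_primary = 0.78972
f_eutectic = 1 - 0.78972 = 0.2103


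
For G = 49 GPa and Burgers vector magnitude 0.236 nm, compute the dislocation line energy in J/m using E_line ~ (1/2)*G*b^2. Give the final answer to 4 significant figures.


E = G*b^2/2
b = 0.236 nm = 2.36e-10 m
G = 49 GPa = 4.9e+10 Pa
E = 0.5 * 4.9e+10 * (2.36e-10)^2
E = 1.365e-09 J/m


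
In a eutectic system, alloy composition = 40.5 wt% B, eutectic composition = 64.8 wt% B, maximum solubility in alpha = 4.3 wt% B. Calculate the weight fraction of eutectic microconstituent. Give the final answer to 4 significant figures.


f_primary = (C_e - C0) / (C_e - C_alpha_max)
f_primary = (64.8 - 40.5) / (64.8 - 4.3)
f_primary = 0.401653
f_eutectic = 1 - 0.401653 = 0.5983


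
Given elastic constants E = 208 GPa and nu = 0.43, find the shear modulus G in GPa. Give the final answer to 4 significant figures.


G = E / (2*(1+nu))
G = 208 / (2*(1+0.43))
G = 72.73 GPa


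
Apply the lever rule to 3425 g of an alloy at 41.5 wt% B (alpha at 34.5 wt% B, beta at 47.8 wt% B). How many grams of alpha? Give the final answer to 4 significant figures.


f_alpha = (C_beta - C0) / (C_beta - C_alpha)
f_alpha = (47.8 - 41.5) / (47.8 - 34.5) = 0.473684
m_alpha = f_alpha * m_total = 0.473684 * 3425 = 1622 g


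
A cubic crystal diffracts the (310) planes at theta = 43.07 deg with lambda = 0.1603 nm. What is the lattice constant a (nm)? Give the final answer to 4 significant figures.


d = lambda / (2*sin(theta))
d = 0.1603 / (2*sin(43.07 deg))
d = 0.117369 nm
a = d * sqrt(h^2+k^2+l^2) = 0.117369 * sqrt(10)
a = 0.3712 nm


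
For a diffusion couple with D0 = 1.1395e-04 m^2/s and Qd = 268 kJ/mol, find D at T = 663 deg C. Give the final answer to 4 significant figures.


D = D0 * exp(-Qd / (R*T))
T = 936.15 K
D = 1.1395e-04 * exp(-268e3 / (8.314 * 936.15))
D = 1.266e-19 m^2/s


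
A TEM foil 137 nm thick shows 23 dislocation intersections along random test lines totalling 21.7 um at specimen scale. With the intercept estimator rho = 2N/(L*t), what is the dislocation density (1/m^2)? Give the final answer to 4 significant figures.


rho = 2N / (L * t)
L = 21.7 um = 2.17e-05 m, t = 137 nm = 1.37e-07 m
rho = 2 * 23 / (2.17e-05 * 1.37e-07)
rho = 1.547e+13 1/m^2


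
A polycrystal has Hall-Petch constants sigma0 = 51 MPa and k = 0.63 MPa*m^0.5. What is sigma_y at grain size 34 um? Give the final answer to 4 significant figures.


sigma_y = sigma0 + k / sqrt(d)
d = 34 um = 3.4e-05 m
sigma_y = 51 + 0.63 / sqrt(3.4e-05)
sigma_y = 159 MPa


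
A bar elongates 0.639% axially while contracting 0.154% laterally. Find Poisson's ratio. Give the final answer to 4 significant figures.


nu = -epsilon_lat / epsilon_axial
Lateral strain is contraction (negative), so using magnitudes:
nu = 0.154 / 0.639
nu = 0.241


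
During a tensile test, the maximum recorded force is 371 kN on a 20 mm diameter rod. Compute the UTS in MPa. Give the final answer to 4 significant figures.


A0 = pi*(d/2)^2 = pi*(20/2)^2 = 314.159 mm^2
UTS = F_max / A0 = 371*1000 / 314.159
UTS = 1181 MPa


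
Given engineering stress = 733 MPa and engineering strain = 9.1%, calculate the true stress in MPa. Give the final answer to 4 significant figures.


sigma_true = sigma_eng * (1 + epsilon_eng)
sigma_true = 733 * (1 + 0.091)
sigma_true = 799.7 MPa


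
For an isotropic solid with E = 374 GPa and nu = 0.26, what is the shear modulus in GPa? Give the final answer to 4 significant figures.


G = E / (2*(1+nu))
G = 374 / (2*(1+0.26))
G = 148.4 GPa


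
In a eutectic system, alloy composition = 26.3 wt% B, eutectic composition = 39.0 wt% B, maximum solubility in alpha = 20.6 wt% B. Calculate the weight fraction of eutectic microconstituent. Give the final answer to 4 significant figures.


f_primary = (C_e - C0) / (C_e - C_alpha_max)
f_primary = (39.0 - 26.3) / (39.0 - 20.6)
f_primary = 0.690217
f_eutectic = 1 - 0.690217 = 0.3098


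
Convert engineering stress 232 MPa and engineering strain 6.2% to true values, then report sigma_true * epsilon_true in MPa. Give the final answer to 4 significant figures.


sigma_true = sigma_eng * (1 + epsilon_eng)
sigma_true = 232 * (1 + 0.062) = 246.384 MPa
epsilon_true = ln(1 + epsilon_eng)
epsilon_true = ln(1 + 0.062) = 0.0601539
sigma_true * epsilon_true = 246.384 * 0.0601539 = 14.82 MPa


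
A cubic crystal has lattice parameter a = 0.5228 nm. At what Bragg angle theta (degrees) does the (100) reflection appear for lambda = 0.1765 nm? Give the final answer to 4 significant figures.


d = a / sqrt(h^2+k^2+l^2)
d = 0.5228 / sqrt(1) = 0.5228 nm
lambda = 2*d*sin(theta)  =>  sin(theta) = lambda / (2*d)
sin(theta) = 0.1765 / (2 * 0.5228) = 0.168803
theta = 9.718 deg


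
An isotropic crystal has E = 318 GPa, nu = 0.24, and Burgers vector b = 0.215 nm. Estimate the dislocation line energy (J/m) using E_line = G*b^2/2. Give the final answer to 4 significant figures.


Step 1: G = E / (2*(1+nu))
G = 318 / (2*(1+0.24)) = 128.226 GPa = 1.28226e+11 Pa
Step 2: E_line = G*b^2/2
b = 0.215 nm = 2.15e-10 m
E_line = 0.5 * 1.28226e+11 * (2.15e-10)^2 = 2.964e-09 J/m


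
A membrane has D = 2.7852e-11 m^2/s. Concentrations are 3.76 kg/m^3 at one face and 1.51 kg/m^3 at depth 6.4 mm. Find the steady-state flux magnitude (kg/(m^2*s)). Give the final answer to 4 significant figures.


J = -D * (dC/dx) = D * (C1 - C2) / dx
J = 2.7852e-11 * (3.76 - 1.51) / 6.4e-03
J = 9.792e-09 kg/(m^2*s)


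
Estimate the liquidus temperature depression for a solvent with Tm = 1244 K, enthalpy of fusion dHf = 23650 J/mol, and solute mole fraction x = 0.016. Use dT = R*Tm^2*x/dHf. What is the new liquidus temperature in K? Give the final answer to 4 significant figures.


dT = R*Tm^2*x / dHf
dT = 8.314 * 1244^2 * 0.016 / 23650
dT = 8.70442 K
T_new = 1244 - 8.70442 = 1235 K


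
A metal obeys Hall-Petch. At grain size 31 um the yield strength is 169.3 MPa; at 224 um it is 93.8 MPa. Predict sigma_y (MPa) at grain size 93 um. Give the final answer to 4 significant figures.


sigma_y = sigma0 + k / sqrt(d)
1/sqrt(d1) = 1/sqrt(3.1e-05) = 179.605;  1/sqrt(d2) = 66.8153
k = (sigma1 - sigma2) / (1/sqrt(d1) - 1/sqrt(d2)) = (169.3 - 93.8) / (179.605 - 66.8153) = 0.669386 MPa*m^0.5
sigma0 = sigma1 - k/sqrt(d1) = 169.3 - 0.669386*179.605 = 49.0748 MPa
sigma_y(d3) = 49.0748 + 0.669386 / sqrt(9.3e-05) = 118.5 MPa


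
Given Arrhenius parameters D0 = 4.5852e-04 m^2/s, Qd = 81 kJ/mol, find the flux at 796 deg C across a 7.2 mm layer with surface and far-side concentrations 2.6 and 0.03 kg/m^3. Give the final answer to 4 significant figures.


Step 1: D = D0 * exp(-Qd/(R*T))
T = 796 + 273.15 = 1069.15 K
D = 4.5852e-04 * exp(-81e3 / (8.314 * 1069.15)) = 5.05662e-08 m^2/s
Step 2: J = D * (C1 - C2) / dx
J = 5.05662e-08 * (2.6 - 0.03) / 7.2e-03
J = 1.805e-05 kg/(m^2*s)


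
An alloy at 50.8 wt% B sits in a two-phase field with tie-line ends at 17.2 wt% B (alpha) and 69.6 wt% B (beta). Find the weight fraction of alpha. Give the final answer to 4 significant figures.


f_alpha = (C_beta - C0) / (C_beta - C_alpha)
f_alpha = (69.6 - 50.8) / (69.6 - 17.2)
f_alpha = 0.3588


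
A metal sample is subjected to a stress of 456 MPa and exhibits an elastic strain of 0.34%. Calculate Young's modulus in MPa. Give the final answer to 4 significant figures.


E = sigma / epsilon
epsilon = 0.34% = 3.4e-03
E = 456 / 3.4e-03
E = 134100 MPa


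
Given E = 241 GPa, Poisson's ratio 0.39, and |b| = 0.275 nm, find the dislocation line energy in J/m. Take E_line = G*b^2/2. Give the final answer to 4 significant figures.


Step 1: G = E / (2*(1+nu))
G = 241 / (2*(1+0.39)) = 86.6906 GPa = 8.66906e+10 Pa
Step 2: E_line = G*b^2/2
b = 0.275 nm = 2.75e-10 m
E_line = 0.5 * 8.66906e+10 * (2.75e-10)^2 = 3.278e-09 J/m


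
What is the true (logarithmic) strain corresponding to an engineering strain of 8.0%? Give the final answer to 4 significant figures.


epsilon_true = ln(1 + epsilon_eng)
epsilon_true = ln(1 + 0.08)
epsilon_true = 0.07696


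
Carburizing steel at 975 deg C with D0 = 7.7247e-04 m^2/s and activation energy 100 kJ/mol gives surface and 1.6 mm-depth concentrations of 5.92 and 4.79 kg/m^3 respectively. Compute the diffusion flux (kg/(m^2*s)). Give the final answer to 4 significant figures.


Step 1: D = D0 * exp(-Qd/(R*T))
T = 975 + 273.15 = 1248.15 K
D = 7.7247e-04 * exp(-100e3 / (8.314 * 1248.15)) = 5.04389e-08 m^2/s
Step 2: J = D * (C1 - C2) / dx
J = 5.04389e-08 * (5.92 - 4.79) / 1.6e-03
J = 3.562e-05 kg/(m^2*s)


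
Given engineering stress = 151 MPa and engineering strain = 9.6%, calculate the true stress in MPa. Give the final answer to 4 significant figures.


sigma_true = sigma_eng * (1 + epsilon_eng)
sigma_true = 151 * (1 + 0.096)
sigma_true = 165.5 MPa


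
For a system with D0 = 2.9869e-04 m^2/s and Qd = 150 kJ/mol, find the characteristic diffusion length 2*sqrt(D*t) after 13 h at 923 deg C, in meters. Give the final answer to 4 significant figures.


Step 1: D = D0 * exp(-Qd/(R*T))
T = 1196.15 K
D = 2.9869e-04 * exp(-150e3 / (8.314 * 1196.15)) = 8.40695e-11 m^2/s
Step 2: L = 2*sqrt(D*t)
t = 13 h = 46800 s
L = 2*sqrt(8.40695e-11 * 46800) = 3.967e-03 m
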